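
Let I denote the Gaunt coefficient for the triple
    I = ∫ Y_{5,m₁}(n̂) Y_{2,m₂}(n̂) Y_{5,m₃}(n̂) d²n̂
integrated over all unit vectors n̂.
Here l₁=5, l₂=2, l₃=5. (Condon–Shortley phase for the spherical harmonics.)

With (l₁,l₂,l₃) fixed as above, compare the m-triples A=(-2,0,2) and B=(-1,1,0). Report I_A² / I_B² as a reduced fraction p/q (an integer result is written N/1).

36/5

l's match ⇒ only the (l;m) 3-j factors differ between A and B.
A: triangle coeff Δ(5,2,5) = 1/38610; Σ_t [0,2]: t=0:+1/20160 t=1:−1/1440 t=2:+1/2880 = -1/3360; (3j)²=6/715 [(5 2 5; -2 0 2)], sign=+1
B: triangle coeff Δ(5,2,5) = 1/38610; Σ_t [1,2]: t=1:−1/1440 t=2:+1/1152 = 1/5760; (3j)²=1/858 [(5 2 5; -1 1 0)], sign=-1
I_A²/I_B² = (6/715)/(1/858) = 36/5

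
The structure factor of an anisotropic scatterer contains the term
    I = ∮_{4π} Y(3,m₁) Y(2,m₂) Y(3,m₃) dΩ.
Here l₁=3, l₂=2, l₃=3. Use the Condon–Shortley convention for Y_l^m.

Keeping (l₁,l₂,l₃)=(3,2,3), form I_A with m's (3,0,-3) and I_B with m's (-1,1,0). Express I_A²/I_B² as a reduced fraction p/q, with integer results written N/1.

Shared (l₁,l₂,l₃)=(3,2,3): N and (l;000)² cancel in I_A²/I_B².
A: Δ = 2!·4!·2!/9! = 1/3780; Racah Σ t=0..0: t=0:+1/96 = 1/96; ⇒ 3j(3 2 3; 3 0 -3)² = 5/84, sgn +1
B: Δ = 2!·4!·2!/9! = 1/3780; Racah Σ t=1..2: t=1:−1/12 t=2:+1/8 = 1/24; ⇒ 3j(3 2 3; -1 1 0)² = 1/210, sgn -1
I_A²/I_B² = (5/84)/(1/210) = 25/2

25/2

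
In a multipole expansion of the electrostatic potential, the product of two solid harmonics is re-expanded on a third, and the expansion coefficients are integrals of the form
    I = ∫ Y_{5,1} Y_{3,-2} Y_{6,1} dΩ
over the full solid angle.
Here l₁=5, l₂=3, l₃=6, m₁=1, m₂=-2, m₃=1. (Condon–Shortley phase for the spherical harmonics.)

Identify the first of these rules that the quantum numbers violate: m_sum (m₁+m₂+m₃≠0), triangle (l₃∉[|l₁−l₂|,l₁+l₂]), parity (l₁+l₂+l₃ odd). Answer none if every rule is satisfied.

none

m₁+m₂+m₃ = 1 − 2 + 1 = 0  ✓
triangle: |5−3|=2 ≤ l₃=6 ≤ 5+3=8  ✓
parity: l₁+l₂+l₃ = 14 is even  ✓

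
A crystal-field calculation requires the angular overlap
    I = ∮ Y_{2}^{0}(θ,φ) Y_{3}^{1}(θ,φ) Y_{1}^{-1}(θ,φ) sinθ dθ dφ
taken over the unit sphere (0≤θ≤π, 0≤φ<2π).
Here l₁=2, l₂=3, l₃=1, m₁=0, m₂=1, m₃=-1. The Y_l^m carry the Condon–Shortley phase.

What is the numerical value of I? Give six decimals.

Rules hold: Σm=0, L=6 even, 1≤1≤5.
N = 5·7·3 = 105
Δ = 4!·0!·2!/7! = 1/105
Racah Σ t=2..2: t=2:+1/4 = 1/4
⇒ 3j(2 3 1; 0 0 0)² = 3/35, sgn -1
Racah Σ t=2..2: t=2:+1/8 = 1/8
⇒ 3j(2 3 1; 0 1 -1)² = 2/35, sgn +1
4πI² = N·(3j₀)²·(3jₘ)² = 18/35
I = -1·√(0.514286/4π) = -0.20230066

-0.202301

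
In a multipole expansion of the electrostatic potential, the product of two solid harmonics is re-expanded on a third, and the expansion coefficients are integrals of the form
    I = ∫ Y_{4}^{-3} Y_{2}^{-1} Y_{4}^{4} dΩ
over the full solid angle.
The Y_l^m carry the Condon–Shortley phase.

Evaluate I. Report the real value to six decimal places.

Checks pass: Σm=0; 10 even; l₃=4∈[2,6].
(2·4+1)(2·2+1)(2·4+1) = 405
Δ: 2! 6! 2! / 11! → 1/13860
sum: t=0:+1/192 t=1:−1/36 t=2:+1/192 = -5/288
3j²(4 2 4; 0 0 0) = Δ·Π!·Σ² = 20/693  (sign -1)
sum: t=1:−1/1440 = -1/1440
3j²(4 2 4; -3 -1 4) = Δ·Π!·Σ² = 7/165  (sign -1)
combine: 4πI² = 405·20/693·7/165 = 60/121
take √, sign +1: I = 0.19864517

0.198645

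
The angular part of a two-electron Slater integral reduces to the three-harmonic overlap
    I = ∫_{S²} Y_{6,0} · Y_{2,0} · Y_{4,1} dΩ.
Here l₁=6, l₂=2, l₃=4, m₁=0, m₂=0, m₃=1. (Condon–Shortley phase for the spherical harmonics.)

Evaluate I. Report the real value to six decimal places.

0.000000

Σmᵢ = 1 ≠ 0, so the φ-integral vanishes; I = 0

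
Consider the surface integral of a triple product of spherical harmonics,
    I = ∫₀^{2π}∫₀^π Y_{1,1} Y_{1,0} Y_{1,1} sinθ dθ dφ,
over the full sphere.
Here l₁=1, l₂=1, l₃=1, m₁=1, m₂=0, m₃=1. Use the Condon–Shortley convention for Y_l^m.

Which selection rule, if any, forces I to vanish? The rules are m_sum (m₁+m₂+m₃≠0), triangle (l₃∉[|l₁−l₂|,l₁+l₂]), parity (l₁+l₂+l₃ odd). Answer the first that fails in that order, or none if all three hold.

azimuthal sum: 1 + 0 + 1 = 2  ✗
0 ≤ 1 ≤ 2 (triangle on l)
L = 1 + 1 + 1 = 3 (odd)

m_sum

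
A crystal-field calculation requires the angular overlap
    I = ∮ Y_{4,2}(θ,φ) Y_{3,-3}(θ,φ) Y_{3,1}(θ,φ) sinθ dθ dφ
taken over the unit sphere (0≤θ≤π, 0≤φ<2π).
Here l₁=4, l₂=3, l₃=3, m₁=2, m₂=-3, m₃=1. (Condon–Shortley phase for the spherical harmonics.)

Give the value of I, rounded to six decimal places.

m-sum 0 ✓  L=10 even ✓  1≤3≤7 ✓
Π(2lᵢ+1) = 9×7×7 = 441
triangle coeff Δ(4,3,3) = 1/34650
Σ_t [1,3]: t=1:−1/72 t=2:+1/16 t=3:−1/72 = 5/144
(3j)²=2/77 [(4 3 3; 0 0 0)], sign=-1
Σ_t [0,0]: t=0:+1/192 = 1/192
(3j)²=3/77 [(4 3 3; 2 -3 1)], sign=+1
⇒ 4πI² = 54/121
I = (-1)√(54/121/(4π)) = -0.18845135

-0.188451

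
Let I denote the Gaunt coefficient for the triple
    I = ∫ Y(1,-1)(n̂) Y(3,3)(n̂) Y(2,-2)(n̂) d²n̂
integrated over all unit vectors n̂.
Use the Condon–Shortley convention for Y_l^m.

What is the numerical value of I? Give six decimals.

-0.319865

Checks pass: Σm=0; 6 even; l₃=2∈[2,4].
(2·1+1)(2·3+1)(2·2+1) = 105
Δ: 2! 0! 4! / 7! → 1/105
sum: t=1:−1/4 = -1/4
3j²(1 3 2; 0 0 0) = Δ·Π!·Σ² = 3/35  (sign -1)
sum: t=2:+1/48 = 1/48
3j²(1 3 2; -1 3 -2) = Δ·Π!·Σ² = 1/7  (sign +1)
combine: 4πI² = 105·3/35·1/7 = 9/7
take √, sign -1: I = -0.31986543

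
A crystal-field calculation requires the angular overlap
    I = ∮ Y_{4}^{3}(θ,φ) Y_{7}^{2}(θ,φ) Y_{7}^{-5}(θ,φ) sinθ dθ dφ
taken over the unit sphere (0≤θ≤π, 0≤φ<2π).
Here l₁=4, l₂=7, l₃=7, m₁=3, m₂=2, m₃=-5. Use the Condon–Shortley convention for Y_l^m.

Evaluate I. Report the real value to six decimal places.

0.160152

Checks pass: Σm=0; 18 even; l₃=7∈[3,11].
(2·4+1)(2·7+1)(2·7+1) = 2025
Δ: 4! 4! 10! / 19! → 1/58198140
sum: t=0:+1/17418240 t=1:−1/622080 t=2:+1/230400 t=3:−1/622080 t=4:+1/17418240 = 1/806400
3j²(4 7 7; 0 0 0) = Δ·Π!·Σ² = 2268/230945  (sign -1)
sum: t=0:+1/52254720 t=1:−1/11612160 = -1/14929920
3j²(4 7 7; 3 2 -5) = Δ·Π!·Σ² = 1225/75582  (sign -1)
combine: 4πI² = 2025·2268/230945·1225/75582 = 62511750/193947611
take √, sign +1: I = 0.16015248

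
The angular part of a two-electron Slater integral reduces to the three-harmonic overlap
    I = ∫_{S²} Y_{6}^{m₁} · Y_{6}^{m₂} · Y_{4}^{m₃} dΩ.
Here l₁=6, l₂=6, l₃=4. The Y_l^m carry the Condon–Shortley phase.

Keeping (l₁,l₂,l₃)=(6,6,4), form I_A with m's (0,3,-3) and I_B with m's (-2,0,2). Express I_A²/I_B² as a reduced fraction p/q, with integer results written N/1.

l's match ⇒ only the (l;m) 3-j factors differ between A and B.
A: triangle coeff Δ(6,6,4) = 1/15315300; Σ_t [5,6]: t=5:−1/103680 t=6:+1/207360 = -1/207360; (3j)²=21/2431 [(6 6 4; 0 3 -3)], sign=+1
B: triangle coeff Δ(6,6,4) = 1/15315300; Σ_t [4,6]: t=4:+1/55296 t=5:−1/25920 t=6:+1/138240 = -11/829440; (3j)²=11/1326 [(6 6 4; -2 0 2)], sign=-1
I_A²/I_B² = (21/2431)/(11/1326) = 126/121

126/121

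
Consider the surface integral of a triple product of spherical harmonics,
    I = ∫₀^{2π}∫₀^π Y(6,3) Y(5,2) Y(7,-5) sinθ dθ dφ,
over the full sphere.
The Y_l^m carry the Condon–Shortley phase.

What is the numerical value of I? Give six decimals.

-0.124673

Rules hold: Σm=0, L=18 even, 1≤7≤11.
N = 13·11·15 = 2145
Δ = 4!·8!·6!/19! = 1/174594420
Racah Σ t=0..4: t=0:+1/4147200 t=1:−1/207360 t=2:+1/82944 t=3:−1/207360 t=4:+1/4147200 = 1/345600
⇒ 3j(6 5 7; 0 0 0)² = 420/46189, sgn -1
Racah Σ t=1..3: t=1:−1/6220800 t=2:+1/2419200 t=3:−1/11612160 = 29/174182400
⇒ 3j(6 5 7; 3 2 -5)² = 841/83980, sgn +1
4πI² = N·(3j₀)²·(3jₘ)² = 264915/1356277
I = -1·√(0.195325/4π) = -0.12467350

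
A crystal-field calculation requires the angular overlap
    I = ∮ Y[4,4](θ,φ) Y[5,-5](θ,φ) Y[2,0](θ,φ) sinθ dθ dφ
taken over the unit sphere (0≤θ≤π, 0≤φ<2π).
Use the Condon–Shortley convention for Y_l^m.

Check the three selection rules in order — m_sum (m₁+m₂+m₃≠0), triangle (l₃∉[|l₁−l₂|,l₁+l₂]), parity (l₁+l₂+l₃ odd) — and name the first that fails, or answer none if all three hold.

m₁+m₂+m₃ = 4 − 5 + 0 = -1  ✗
triangle: |4−5|=1 ≤ l₃=2 ≤ 4+5=9
parity: l₁+l₂+l₃ = 11 is odd

m_sum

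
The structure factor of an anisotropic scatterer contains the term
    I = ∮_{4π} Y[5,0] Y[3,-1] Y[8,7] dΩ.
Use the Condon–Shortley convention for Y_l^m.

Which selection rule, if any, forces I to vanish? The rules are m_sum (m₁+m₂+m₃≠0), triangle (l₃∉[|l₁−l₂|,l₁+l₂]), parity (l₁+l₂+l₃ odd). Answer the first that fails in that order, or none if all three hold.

m_sum

m₁+m₂+m₃ = 0 − 1 + 7 = 6  ✗
triangle: |5−3|=2 ≤ l₃=8 ≤ 5+3=8
parity: l₁+l₂+l₃ = 16 is even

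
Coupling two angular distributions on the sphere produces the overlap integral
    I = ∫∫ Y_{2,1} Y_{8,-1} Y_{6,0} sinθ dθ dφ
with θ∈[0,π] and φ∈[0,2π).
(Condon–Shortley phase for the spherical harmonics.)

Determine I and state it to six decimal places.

Checks pass: Σm=0; 16 even; l₃=6∈[6,10].
(2·2+1)(2·8+1)(2·6+1) = 1105
Δ: 4! 0! 12! / 17! → 1/30940
sum: t=2:+1/2073600 = 1/2073600
3j²(2 8 6; 0 0 0) = Δ·Π!·Σ² = 28/1105  (sign +1)
sum: t=1:−1/3110400 = -1/3110400
3j²(2 8 6; 1 -1 0) = Δ·Π!·Σ² = 21/1105  (sign -1)
combine: 4πI² = 1105·28/1105·21/1105 = 588/1105
take √, sign -1: I = -0.20577973

-0.205780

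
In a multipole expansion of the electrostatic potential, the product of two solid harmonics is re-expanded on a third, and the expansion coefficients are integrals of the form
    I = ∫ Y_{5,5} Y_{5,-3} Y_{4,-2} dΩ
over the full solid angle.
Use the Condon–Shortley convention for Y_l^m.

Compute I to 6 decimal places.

m-sum 0 ✓  L=14 even ✓  0≤4≤10 ✓
Π(2lᵢ+1) = 11×11×9 = 1089
triangle coeff Δ(5,5,4) = 1/3153150
Σ_t [1,5]: t=1:−1/69120 t=2:+1/1728 t=3:−1/576 t=4:+1/1728 t=5:−1/69120 = -7/11520
(3j)²=2/143 [(5 5 4; 0 0 0)], sign=-1
Σ_t [0,0]: t=0:+1/69120 = 1/69120
(3j)²=4/143 [(5 5 4; 5 -3 -2)], sign=+1
⇒ 4πI² = 72/169
I = (-1)√(72/169/(4π)) = -0.18412721

-0.184127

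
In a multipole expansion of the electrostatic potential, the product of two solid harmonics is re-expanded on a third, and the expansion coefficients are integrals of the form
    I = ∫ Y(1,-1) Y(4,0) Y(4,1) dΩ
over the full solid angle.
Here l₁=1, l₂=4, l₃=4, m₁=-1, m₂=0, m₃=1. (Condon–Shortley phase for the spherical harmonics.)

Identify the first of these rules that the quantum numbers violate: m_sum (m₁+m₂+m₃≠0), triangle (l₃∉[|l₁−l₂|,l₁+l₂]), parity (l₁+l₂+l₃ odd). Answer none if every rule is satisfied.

azimuthal sum: -1 + 0 + 1 = 0  ✓
3 ≤ 4 ≤ 5 (triangle on l)  ✓
L = 1 + 4 + 4 = 9 (odd)  ✗

parity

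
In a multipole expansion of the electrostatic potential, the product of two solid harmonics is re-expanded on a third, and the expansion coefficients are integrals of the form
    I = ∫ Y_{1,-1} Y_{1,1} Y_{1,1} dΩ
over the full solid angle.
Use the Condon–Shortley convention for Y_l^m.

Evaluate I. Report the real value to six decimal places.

-1 + 1 + 1 = 1 ≠ 0: azimuthal integral kills it; I = 0

0.000000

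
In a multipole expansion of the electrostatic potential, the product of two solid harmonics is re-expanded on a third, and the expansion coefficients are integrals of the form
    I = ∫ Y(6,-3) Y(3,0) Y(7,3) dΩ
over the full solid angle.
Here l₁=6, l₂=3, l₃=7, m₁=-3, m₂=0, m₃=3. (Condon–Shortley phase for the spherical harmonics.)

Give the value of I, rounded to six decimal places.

-0.008134

m-sum 0 ✓  L=16 even ✓  3≤7≤9 ✓
Π(2lᵢ+1) = 13×7×15 = 1365
triangle coeff Δ(6,3,7) = 1/2042040
Σ_t [0,2]: t=0:+1/207360 t=1:−1/57600 t=2:+1/207360 = -1/129600
(3j)²=168/12155 [(6 3 7; 0 0 0)], sign=+1
Σ_t [0,2]: t=0:+1/4354560 t=1:−1/322560 t=2:+1/362880 = -1/8709120
(3j)²=3/68068 [(6 3 7; -3 0 3)], sign=-1
⇒ 4πI² = 378/454597
I = (-1)√(378/454597/(4π)) = -0.00813444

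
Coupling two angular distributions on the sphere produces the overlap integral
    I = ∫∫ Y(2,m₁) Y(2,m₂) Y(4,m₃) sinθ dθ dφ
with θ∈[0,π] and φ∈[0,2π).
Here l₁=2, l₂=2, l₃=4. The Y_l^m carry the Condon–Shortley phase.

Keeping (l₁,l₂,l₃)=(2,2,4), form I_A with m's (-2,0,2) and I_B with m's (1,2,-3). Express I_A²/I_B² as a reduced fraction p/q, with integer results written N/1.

Same 2,2,4: normalisation and zero-m 3j drop out of the ratio.
A: Δ: 0! 4! 4! / 9! → 1/630; sum: t=0:+1/96 = 1/96; 3j²(2 2 4; -2 0 2) = Δ·Π!·Σ² = 1/42  (sign +1)
B: Δ: 0! 4! 4! / 9! → 1/630; sum: t=0:+1/144 = 1/144; 3j²(2 2 4; 1 2 -3) = Δ·Π!·Σ² = 1/18  (sign -1)
I_A²/I_B² = (1/42)/(1/18) = 3/7

3/7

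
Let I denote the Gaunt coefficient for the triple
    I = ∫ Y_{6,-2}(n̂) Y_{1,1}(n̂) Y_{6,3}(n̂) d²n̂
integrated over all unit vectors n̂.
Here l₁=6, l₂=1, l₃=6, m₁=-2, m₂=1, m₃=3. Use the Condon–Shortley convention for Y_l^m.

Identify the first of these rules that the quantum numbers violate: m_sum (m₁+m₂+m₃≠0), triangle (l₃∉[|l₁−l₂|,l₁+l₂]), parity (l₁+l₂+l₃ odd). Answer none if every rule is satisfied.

azimuthal sum: -2 + 1 + 3 = 2  ✗
5 ≤ 6 ≤ 7 (triangle on l)
L = 6 + 1 + 6 = 13 (odd)

m_sum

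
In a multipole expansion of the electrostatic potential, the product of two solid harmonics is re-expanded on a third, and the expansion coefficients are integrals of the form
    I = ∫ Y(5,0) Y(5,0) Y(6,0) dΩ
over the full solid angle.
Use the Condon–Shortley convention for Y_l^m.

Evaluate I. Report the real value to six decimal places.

0.122728

Checks pass: Σm=0; 16 even; l₃=6∈[0,10].
(2·5+1)(2·5+1)(2·6+1) = 1573
Δ: 4! 6! 6! / 17! → 1/28588560
sum: t=0:+1/345600 t=1:−1/13824 t=2:+1/5184 t=3:−1/13824 t=4:+1/345600 = 7/129600
3j²(5 5 6; 0 0 0) = Δ·Π!·Σ² = 80/7293  (sign +1)
(m-triple is (0,0,0) — same symbol as above.)
combine: 4πI² = 1573·80/7293·80/7293 = 6400/33813
take √, sign +1: I = 0.12272787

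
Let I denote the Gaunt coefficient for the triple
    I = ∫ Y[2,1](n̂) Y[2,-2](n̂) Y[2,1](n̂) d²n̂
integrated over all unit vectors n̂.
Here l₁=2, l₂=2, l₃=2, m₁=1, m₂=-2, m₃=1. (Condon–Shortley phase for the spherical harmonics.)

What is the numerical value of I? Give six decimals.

0.220728

Checks pass: Σm=0; 6 even; l₃=2∈[0,4].
(2·2+1)(2·2+1)(2·2+1) = 125
Δ: 2! 2! 2! / 7! → 1/630
sum: t=0:+1/8 t=1:−1/1 t=2:+1/8 = -3/4
3j²(2 2 2; 0 0 0) = Δ·Π!·Σ² = 2/35  (sign -1)
sum: t=0:+1/4 = 1/4
3j²(2 2 2; 1 -2 1) = Δ·Π!·Σ² = 3/35  (sign -1)
combine: 4πI² = 125·2/35·3/35 = 30/49
take √, sign +1: I = 0.22072812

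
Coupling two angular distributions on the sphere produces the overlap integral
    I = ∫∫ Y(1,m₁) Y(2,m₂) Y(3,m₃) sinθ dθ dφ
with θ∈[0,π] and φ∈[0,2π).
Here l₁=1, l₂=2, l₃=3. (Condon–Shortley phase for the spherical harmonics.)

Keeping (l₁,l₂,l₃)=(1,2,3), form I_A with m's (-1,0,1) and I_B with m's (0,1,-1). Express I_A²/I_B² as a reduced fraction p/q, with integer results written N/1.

3/4

Same 1,2,3: normalisation and zero-m 3j drop out of the ratio.
A: Δ: 0! 2! 4! / 7! → 1/105; sum: t=0:+1/8 = 1/8; 3j²(1 2 3; -1 0 1) = Δ·Π!·Σ² = 2/35  (sign +1)
B: Δ: 0! 2! 4! / 7! → 1/105; sum: t=0:+1/6 = 1/6; 3j²(1 2 3; 0 1 -1) = Δ·Π!·Σ² = 8/105  (sign +1)
I_A²/I_B² = (2/35)/(8/105) = 3/4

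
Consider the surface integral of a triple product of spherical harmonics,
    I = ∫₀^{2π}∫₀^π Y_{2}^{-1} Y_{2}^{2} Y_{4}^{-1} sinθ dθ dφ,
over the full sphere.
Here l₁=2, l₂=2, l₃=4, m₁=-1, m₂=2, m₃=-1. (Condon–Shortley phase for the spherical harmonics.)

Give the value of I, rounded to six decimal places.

Checks pass: Σm=0; 8 even; l₃=4∈[0,4].
(2·2+1)(2·2+1)(2·4+1) = 225
Δ: 0! 4! 4! / 9! → 1/630
sum: t=0:+1/16 = 1/16
3j²(2 2 4; 0 0 0) = Δ·Π!·Σ² = 2/35  (sign +1)
sum: t=0:+1/144 = 1/144
3j²(2 2 4; -1 2 -1) = Δ·Π!·Σ² = 1/126  (sign -1)
combine: 4πI² = 225·2/35·1/126 = 5/49
take √, sign -1: I = -0.09011188

-0.090112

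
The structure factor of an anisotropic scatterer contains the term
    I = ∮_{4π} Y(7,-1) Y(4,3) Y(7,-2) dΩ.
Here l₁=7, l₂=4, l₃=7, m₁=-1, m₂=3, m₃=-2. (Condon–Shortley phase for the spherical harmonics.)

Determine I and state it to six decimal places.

Checks pass: Σm=0; 18 even; l₃=7∈[3,11].
(2·7+1)(2·4+1)(2·7+1) = 2025
Δ: 4! 10! 4! / 19! → 1/58198140
sum: t=0:+1/17418240 t=1:−1/622080 t=2:+1/230400 t=3:−1/622080 t=4:+1/17418240 = 1/806400
3j²(7 4 7; 0 0 0) = Δ·Π!·Σ² = 2268/230945  (sign -1)
sum: t=3:−1/2073600 t=4:+1/2488320 = -1/12441600
3j²(7 4 7; -1 3 -2) = Δ·Π!·Σ² = 98/138567  (sign +1)
combine: 4πI² = 2025·2268/230945·98/138567 = 30005640/2133423721
take √, sign -1: I = -0.03345476

-0.033455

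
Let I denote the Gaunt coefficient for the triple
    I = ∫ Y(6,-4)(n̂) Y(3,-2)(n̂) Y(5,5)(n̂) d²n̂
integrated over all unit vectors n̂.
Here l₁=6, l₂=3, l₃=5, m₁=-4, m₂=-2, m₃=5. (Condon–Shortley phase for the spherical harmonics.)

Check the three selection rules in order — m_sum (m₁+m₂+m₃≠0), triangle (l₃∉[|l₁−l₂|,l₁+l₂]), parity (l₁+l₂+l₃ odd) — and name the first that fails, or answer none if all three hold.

m_sum

m₁+m₂+m₃ = -4 − 2 + 5 = -1  ✗
triangle: |6−3|=3 ≤ l₃=5 ≤ 6+3=9
parity: l₁+l₂+l₃ = 14 is even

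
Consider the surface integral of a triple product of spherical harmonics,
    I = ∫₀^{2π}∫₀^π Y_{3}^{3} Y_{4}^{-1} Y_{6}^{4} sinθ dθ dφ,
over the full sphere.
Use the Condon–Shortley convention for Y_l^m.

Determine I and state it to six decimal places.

3 − 1 + 4 = 6 ≠ 0: azimuthal integral kills it; I = 0

0.000000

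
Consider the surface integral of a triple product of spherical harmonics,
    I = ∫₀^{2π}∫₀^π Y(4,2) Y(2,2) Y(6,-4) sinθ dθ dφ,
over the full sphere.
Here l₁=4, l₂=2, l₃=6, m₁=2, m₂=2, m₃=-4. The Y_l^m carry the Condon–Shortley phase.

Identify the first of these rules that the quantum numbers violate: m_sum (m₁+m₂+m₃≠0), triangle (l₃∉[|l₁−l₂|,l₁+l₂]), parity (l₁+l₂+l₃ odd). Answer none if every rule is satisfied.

none

m₁+m₂+m₃ = 2 + 2 − 4 = 0  ✓
triangle: |4−2|=2 ≤ l₃=6 ≤ 4+2=6  ✓
parity: l₁+l₂+l₃ = 12 is even  ✓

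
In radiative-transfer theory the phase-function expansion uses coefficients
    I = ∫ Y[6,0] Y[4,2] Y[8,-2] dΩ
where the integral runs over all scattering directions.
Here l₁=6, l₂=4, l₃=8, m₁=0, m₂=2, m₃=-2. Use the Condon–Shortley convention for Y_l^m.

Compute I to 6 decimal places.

m-sum 0 ✓  L=18 even ✓  2≤8≤10 ✓
Π(2lᵢ+1) = 13×9×17 = 1989
triangle coeff Δ(6,4,8) = 1/23279256
Σ_t [0,2]: t=0:+1/1658880 t=1:−1/518400 t=2:+1/1658880 = -1/1382400
(3j)²=504/46189 [(6 4 8; 0 0 0)], sign=-1
Σ_t [0,2]: t=0:+1/24883200 t=1:−1/1728000 t=2:+1/1658880 = 1/15552000
(3j)²=16/46189 [(6 4 8; 0 2 -2)], sign=+1
⇒ 4πI² = 72576/9653501
I = (-1)√(72576/9653501/(4π)) = -0.02445959

-0.024460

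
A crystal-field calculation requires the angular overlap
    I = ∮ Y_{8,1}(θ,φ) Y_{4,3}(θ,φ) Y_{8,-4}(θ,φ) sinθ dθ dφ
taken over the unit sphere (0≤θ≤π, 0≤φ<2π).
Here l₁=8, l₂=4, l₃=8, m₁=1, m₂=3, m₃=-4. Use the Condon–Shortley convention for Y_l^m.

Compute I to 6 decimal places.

Checks pass: Σm=0; 20 even; l₃=8∈[4,12].
(2·8+1)(2·4+1)(2·8+1) = 2601
Δ: 4! 12! 4! / 21! → 1/185175900
sum: t=0:+1/557383680 t=1:−1/21772800 t=2:+1/8294400 t=3:−1/21772800 t=4:+1/557383680 = 1/30965760
3j²(8 4 8; 0 0 0) = Δ·Π!·Σ² = 36/4199  (sign +1)
sum: t=3:−1/139345920 t=4:+1/313528320 = -1/250822656
3j²(8 4 8; 1 3 -4) = Δ·Π!·Σ² = 1375/151164  (sign -1)
combine: 4πI² = 2601·36/4199·1375/151164 = 12375/61009
take √, sign -1: I = -0.12704884

-0.127049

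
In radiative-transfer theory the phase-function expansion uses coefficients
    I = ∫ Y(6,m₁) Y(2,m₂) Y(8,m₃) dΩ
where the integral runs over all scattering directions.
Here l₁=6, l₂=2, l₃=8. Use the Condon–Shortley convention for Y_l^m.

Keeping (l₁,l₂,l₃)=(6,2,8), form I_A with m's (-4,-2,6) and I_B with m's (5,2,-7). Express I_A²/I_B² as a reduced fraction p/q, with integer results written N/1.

Same 6,2,8: normalisation and zero-m 3j drop out of the ratio.
A: Δ: 0! 12! 4! / 17! → 1/30940; sum: t=0:+1/174182400 = 1/174182400; 3j²(6 2 8; -4 -2 6) = Δ·Π!·Σ² = 11/340  (sign +1)
B: Δ: 0! 12! 4! / 17! → 1/30940; sum: t=0:+1/958003200 = 1/958003200; 3j²(6 2 8; 5 2 -7) = Δ·Π!·Σ² = 3/68  (sign -1)
I_A²/I_B² = (11/340)/(3/68) = 11/15

11/15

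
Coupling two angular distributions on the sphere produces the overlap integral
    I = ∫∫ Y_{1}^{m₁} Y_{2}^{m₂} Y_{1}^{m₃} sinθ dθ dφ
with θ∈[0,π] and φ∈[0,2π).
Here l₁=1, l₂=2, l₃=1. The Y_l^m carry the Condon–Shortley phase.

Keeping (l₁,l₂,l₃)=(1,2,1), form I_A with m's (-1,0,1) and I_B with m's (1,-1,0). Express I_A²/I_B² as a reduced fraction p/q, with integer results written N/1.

1/3

Shared (l₁,l₂,l₃)=(1,2,1): N and (l;000)² cancel in I_A²/I_B².
A: Δ = 2!·0!·2!/5! = 1/30; Racah Σ t=2..2: t=2:+1/4 = 1/4; ⇒ 3j(1 2 1; -1 0 1)² = 1/30, sgn +1
B: Δ = 2!·0!·2!/5! = 1/30; Racah Σ t=0..0: t=0:+1/2 = 1/2; ⇒ 3j(1 2 1; 1 -1 0)² = 1/10, sgn -1
I_A²/I_B² = (1/30)/(1/10) = 1/3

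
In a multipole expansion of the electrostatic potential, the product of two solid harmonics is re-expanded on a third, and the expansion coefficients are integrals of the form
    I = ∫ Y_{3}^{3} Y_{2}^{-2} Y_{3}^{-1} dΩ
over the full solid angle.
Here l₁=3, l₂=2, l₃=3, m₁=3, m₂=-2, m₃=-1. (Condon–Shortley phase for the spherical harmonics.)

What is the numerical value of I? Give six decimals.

m-sum 0 ✓  L=8 even ✓  1≤3≤5 ✓
Π(2lᵢ+1) = 7×5×7 = 245
triangle coeff Δ(3,2,3) = 1/3780
Σ_t [0,2]: t=0:+1/24 t=1:−1/4 t=2:+1/24 = -1/6
(3j)²=4/105 [(3 2 3; 0 0 0)], sign=+1
Σ_t [0,0]: t=0:+1/96 = 1/96
(3j)²=1/42 [(3 2 3; 3 -2 -1)], sign=+1
⇒ 4πI² = 2/9
I = (+1)√(2/9/(4π)) = 0.13298076

0.132981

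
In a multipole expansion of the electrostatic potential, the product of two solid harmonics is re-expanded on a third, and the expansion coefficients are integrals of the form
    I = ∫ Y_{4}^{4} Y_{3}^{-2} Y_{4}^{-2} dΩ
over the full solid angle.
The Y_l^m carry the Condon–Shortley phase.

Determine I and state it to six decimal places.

l₁+l₂+l₃=11 is odd: 3j(l;000)=0 ⇒ I=0

0.000000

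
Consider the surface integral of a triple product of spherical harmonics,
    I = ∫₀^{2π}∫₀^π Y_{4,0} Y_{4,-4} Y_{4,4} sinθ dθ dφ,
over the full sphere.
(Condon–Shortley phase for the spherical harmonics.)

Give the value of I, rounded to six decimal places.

Checks pass: Σm=0; 12 even; l₃=4∈[0,8].
(2·4+1)(2·4+1)(2·4+1) = 729
Δ: 4! 4! 4! / 13! → 1/450450
sum: t=0:+1/13824 t=1:−1/216 t=2:+1/64 t=3:−1/216 t=4:+1/13824 = 5/768
3j²(4 4 4; 0 0 0) = Δ·Π!·Σ² = 18/1001  (sign +1)
sum: t=0:+1/13824 = 1/13824
3j²(4 4 4; 0 -4 4) = Δ·Π!·Σ² = 14/1287  (sign +1)
combine: 4πI² = 729·18/1001·14/1287 = 2916/20449
take √, sign +1: I = 0.10652531

0.106525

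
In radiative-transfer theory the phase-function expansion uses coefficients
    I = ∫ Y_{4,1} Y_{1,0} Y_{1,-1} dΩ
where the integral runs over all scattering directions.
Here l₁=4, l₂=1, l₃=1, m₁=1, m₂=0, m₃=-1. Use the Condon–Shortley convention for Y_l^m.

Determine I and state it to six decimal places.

0.000000

triangle: need 3≤l₃≤5, have 1; I=0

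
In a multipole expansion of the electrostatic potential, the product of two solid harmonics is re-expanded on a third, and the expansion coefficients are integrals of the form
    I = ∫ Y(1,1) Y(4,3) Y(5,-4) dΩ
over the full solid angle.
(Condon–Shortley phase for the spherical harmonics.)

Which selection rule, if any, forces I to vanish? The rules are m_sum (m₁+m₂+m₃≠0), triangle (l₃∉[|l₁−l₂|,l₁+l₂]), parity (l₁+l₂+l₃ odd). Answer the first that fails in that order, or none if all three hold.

none

Σmᵢ = 0  ✓
l₃∈[|l₁−l₂|,l₁+l₂]=[3,5], have l₃=5  ✓
Σlᵢ = 10 ⇒ even  ✓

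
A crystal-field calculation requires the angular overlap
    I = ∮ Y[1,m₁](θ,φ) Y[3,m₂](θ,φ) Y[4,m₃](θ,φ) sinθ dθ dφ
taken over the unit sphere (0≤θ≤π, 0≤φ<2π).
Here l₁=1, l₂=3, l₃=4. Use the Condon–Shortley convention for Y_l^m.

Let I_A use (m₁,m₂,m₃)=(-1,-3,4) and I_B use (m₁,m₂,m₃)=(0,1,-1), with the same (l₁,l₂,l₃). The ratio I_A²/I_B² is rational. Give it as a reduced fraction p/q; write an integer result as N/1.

28/15

Same 1,3,4: normalisation and zero-m 3j drop out of the ratio.
A: Δ: 0! 2! 6! / 9! → 1/252; sum: t=0:+1/1440 = 1/1440; 3j²(1 3 4; -1 -3 4) = Δ·Π!·Σ² = 1/9  (sign +1)
B: Δ: 0! 2! 6! / 9! → 1/252; sum: t=0:+1/48 = 1/48; 3j²(1 3 4; 0 1 -1) = Δ·Π!·Σ² = 5/84  (sign -1)
I_A²/I_B² = (1/9)/(5/84) = 28/15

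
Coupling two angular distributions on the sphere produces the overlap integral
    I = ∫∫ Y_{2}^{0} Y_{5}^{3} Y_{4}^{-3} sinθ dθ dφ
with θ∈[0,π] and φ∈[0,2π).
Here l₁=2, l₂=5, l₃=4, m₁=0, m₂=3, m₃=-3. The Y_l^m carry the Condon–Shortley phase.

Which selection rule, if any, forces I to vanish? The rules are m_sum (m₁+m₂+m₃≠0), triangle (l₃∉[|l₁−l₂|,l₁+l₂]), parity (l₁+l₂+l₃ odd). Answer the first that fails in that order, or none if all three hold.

parity

m₁+m₂+m₃ = 0 + 3 − 3 = 0  ✓
triangle: |2−5|=3 ≤ l₃=4 ≤ 2+5=7  ✓
parity: l₁+l₂+l₃ = 11 is odd  ✗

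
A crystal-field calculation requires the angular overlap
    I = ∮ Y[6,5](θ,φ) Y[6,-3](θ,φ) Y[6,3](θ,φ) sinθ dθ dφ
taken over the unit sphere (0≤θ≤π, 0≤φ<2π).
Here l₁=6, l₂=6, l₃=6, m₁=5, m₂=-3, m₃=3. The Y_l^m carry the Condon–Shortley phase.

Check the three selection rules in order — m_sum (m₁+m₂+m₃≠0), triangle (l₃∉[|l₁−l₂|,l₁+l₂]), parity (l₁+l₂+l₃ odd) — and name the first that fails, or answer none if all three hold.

m_sum

azimuthal sum: 5 − 3 + 3 = 5  ✗
0 ≤ 6 ≤ 12 (triangle on l)
L = 6 + 6 + 6 = 18 (even)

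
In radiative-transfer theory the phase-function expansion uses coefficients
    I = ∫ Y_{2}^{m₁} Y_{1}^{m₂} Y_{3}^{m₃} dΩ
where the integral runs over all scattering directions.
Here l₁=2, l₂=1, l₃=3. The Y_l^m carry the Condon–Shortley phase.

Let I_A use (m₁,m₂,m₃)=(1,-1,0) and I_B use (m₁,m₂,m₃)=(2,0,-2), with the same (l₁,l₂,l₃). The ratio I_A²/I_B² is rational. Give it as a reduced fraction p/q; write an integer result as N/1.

l's match ⇒ only the (l;m) 3-j factors differ between A and B.
A: triangle coeff Δ(2,1,3) = 1/105; Σ_t [0,0]: t=0:+1/12 = 1/12; (3j)²=1/35 [(2 1 3; 1 -1 0)], sign=-1
B: triangle coeff Δ(2,1,3) = 1/105; Σ_t [0,0]: t=0:+1/24 = 1/24; (3j)²=1/21 [(2 1 3; 2 0 -2)], sign=-1
I_A²/I_B² = (1/35)/(1/21) = 3/5

3/5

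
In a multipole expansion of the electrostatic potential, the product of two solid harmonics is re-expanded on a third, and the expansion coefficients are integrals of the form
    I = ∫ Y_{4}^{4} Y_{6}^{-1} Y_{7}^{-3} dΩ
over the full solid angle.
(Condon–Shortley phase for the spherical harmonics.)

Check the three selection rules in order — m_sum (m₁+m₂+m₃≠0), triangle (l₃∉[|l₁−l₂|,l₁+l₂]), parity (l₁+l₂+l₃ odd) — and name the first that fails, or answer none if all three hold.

m₁+m₂+m₃ = 4 − 1 − 3 = 0  ✓
triangle: |4−6|=2 ≤ l₃=7 ≤ 4+6=10  ✓
parity: l₁+l₂+l₃ = 17 is odd  ✗

parity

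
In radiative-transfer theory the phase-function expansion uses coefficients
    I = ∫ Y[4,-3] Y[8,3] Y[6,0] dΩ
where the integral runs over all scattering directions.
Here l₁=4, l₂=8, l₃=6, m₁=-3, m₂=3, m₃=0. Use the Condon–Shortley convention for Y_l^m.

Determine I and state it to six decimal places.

0.139408

Checks pass: Σm=0; 18 even; l₃=6∈[4,12].
(2·4+1)(2·8+1)(2·6+1) = 1989
Δ: 6! 2! 10! / 19! → 1/23279256
sum: t=2:+1/1658880 t=3:−1/518400 t=4:+1/1658880 = -1/1382400
3j²(4 8 6; 0 0 0) = Δ·Π!·Σ² = 504/46189  (sign -1)
sum: t=5:−1/4147200 t=6:+1/10368000 = -1/6912000
3j²(4 8 6; -3 3 0) = Δ·Π!·Σ² = 189/16796  (sign -1)
combine: 4πI² = 1989·504/46189·189/16796 = 214326/877591
take √, sign +1: I = 0.13940759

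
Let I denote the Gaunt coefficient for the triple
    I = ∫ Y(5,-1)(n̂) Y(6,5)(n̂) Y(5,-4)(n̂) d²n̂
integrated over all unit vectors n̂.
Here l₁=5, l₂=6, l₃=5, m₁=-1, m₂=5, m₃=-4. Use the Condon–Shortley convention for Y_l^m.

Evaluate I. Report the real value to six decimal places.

Checks pass: Σm=0; 16 even; l₃=5∈[1,11].
(2·5+1)(2·6+1)(2·5+1) = 1573
Δ: 6! 4! 6! / 17! → 1/28588560
sum: t=1:−1/345600 t=2:+1/13824 t=3:−1/5184 t=4:+1/13824 t=5:−1/345600 = -7/129600
3j²(5 6 5; 0 0 0) = Δ·Π!·Σ² = 80/7293  (sign +1)
sum: t=5:−1/518400 t=6:+1/2073600 = -1/691200
3j²(5 6 5; -1 5 -4) = Δ·Π!·Σ² = 81/4420  (sign +1)
combine: 4πI² = 1573·80/7293·81/4420 = 1188/3757
take √, sign +1: I = 0.15862904

0.158629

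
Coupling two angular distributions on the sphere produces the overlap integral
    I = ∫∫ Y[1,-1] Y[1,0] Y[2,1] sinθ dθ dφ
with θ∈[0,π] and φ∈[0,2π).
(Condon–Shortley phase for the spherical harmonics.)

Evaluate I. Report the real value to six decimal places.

-0.218510

m-sum 0 ✓  L=4 even ✓  0≤2≤2 ✓
Π(2lᵢ+1) = 3×3×5 = 45
triangle coeff Δ(1,1,2) = 1/30
Σ_t [0,0]: t=0:+1/1 = 1/1
(3j)²=2/15 [(1 1 2; 0 0 0)], sign=+1
Σ_t [0,0]: t=0:+1/2 = 1/2
(3j)²=1/10 [(1 1 2; -1 0 1)], sign=-1
⇒ 4πI² = 3/5
I = (-1)√(3/5/(4π)) = -0.21850969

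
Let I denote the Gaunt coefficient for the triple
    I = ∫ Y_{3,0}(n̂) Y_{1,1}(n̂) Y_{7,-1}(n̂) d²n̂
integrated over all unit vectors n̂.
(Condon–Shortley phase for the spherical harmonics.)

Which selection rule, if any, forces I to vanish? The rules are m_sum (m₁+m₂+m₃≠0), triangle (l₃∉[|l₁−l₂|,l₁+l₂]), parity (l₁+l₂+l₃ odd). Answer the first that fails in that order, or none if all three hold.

triangle

Σmᵢ = 0  ✓
l₃∈[|l₁−l₂|,l₁+l₂]=[2,4], have l₃=7  ✗
Σlᵢ = 11 ⇒ odd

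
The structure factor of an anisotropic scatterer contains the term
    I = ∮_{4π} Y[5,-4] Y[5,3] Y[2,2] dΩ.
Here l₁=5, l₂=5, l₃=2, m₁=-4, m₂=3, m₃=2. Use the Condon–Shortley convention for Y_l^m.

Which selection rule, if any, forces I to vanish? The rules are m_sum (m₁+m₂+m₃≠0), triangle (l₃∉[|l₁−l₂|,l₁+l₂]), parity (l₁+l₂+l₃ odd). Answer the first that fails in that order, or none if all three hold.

m_sum

m₁+m₂+m₃ = -4 + 3 + 2 = 1  ✗
triangle: |5−5|=0 ≤ l₃=2 ≤ 5+5=10
parity: l₁+l₂+l₃ = 12 is even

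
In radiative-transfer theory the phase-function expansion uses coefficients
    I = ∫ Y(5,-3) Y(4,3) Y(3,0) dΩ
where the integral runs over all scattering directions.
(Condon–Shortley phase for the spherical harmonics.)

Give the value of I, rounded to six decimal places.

Checks pass: Σm=0; 12 even; l₃=3∈[1,9].
(2·5+1)(2·4+1)(2·3+1) = 693
Δ: 6! 4! 2! / 13! → 1/180180
sum: t=2:+1/576 t=3:−1/144 t=4:+1/576 = -1/288
3j²(5 4 3; 0 0 0) = Δ·Π!·Σ² = 20/1001  (sign +1)
sum: t=5:−1/1440 t=6:+1/2880 = -1/2880
3j²(5 4 3; -3 3 0) = Δ·Π!·Σ² = 7/715  (sign +1)
combine: 4πI² = 693·20/1001·7/715 = 252/1859
take √, sign +1: I = 0.10386175

0.103862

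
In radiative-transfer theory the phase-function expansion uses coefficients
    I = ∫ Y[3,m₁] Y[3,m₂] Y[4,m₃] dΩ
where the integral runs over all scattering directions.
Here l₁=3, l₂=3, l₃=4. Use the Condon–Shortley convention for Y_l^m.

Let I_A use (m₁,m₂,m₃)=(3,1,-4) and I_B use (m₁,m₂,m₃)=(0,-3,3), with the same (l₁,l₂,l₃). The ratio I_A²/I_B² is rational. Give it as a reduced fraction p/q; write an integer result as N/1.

Same 3,3,4: normalisation and zero-m 3j drop out of the ratio.
A: Δ: 2! 4! 4! / 11! → 1/34650; sum: t=0:+1/1152 = 1/1152; 3j²(3 3 4; 3 1 -4) = Δ·Π!·Σ² = 1/33  (sign +1)
B: Δ: 2! 4! 4! / 11! → 1/34650; sum: t=0:+1/288 = 1/288; 3j²(3 3 4; 0 -3 3) = Δ·Π!·Σ² = 1/22  (sign -1)
I_A²/I_B² = (1/33)/(1/22) = 2/3

2/3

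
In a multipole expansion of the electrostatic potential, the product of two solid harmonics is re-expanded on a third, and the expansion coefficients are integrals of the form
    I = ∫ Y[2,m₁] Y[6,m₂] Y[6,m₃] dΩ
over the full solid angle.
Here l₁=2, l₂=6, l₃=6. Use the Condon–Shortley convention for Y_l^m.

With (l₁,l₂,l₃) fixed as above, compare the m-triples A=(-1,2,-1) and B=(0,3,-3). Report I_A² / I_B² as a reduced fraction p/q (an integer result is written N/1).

12/5

l's match ⇒ only the (l;m) 3-j factors differ between A and B.
A: triangle coeff Δ(2,6,6) = 1/90090; Σ_t [1,2]: t=1:−1/60480 t=2:+1/34560 = 1/80640; (3j)²=6/1001 [(2 6 6; -1 2 -1)], sign=-1
B: triangle coeff Δ(2,6,6) = 1/90090; Σ_t [0,2]: t=0:+1/1451520 t=1:−1/80640 t=2:+1/120960 = -1/290304; (3j)²=5/2002 [(2 6 6; 0 3 -3)], sign=+1
I_A²/I_B² = (6/1001)/(5/2002) = 12/5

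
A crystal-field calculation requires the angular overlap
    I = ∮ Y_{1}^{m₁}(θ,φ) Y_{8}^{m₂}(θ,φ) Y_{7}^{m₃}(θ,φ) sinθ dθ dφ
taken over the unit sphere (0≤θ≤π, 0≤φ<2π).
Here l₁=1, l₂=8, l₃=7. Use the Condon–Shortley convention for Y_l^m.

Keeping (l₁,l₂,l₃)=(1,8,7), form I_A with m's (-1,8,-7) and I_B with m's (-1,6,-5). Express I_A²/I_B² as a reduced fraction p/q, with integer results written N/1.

Same 1,8,7: normalisation and zero-m 3j drop out of the ratio.
A: Δ: 2! 0! 14! / 17! → 1/2040; sum: t=2:+1/174356582400 = 1/174356582400; 3j²(1 8 7; -1 8 -7) = Δ·Π!·Σ² = 1/17  (sign +1)
B: Δ: 2! 0! 14! / 17! → 1/2040; sum: t=2:+1/1916006400 = 1/1916006400; 3j²(1 8 7; -1 6 -5) = Δ·Π!·Σ² = 91/2040  (sign +1)
I_A²/I_B² = (1/17)/(91/2040) = 120/91

120/91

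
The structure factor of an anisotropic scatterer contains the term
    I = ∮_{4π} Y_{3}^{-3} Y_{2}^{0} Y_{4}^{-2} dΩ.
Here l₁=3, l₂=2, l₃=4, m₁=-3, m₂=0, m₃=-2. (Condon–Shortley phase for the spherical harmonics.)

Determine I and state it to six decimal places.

m-sum = -3 + 0 − 2 = -5 ≠ 0 ⇒ I = 0

0.000000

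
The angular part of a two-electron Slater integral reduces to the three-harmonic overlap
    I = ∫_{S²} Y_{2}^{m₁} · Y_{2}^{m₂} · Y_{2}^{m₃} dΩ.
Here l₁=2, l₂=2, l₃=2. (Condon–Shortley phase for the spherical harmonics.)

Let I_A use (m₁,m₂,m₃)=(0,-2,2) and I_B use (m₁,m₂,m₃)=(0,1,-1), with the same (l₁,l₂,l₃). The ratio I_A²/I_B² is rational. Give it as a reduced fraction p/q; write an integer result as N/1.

Same 2,2,2: normalisation and zero-m 3j drop out of the ratio.
A: Δ: 2! 2! 2! / 7! → 1/630; sum: t=0:+1/8 = 1/8; 3j²(2 2 2; 0 -2 2) = Δ·Π!·Σ² = 2/35  (sign +1)
B: Δ: 2! 2! 2! / 7! → 1/630; sum: t=1:−1/2 t=2:+1/4 = -1/4; 3j²(2 2 2; 0 1 -1) = Δ·Π!·Σ² = 1/70  (sign +1)
I_A²/I_B² = (2/35)/(1/70) = 4/1

4/1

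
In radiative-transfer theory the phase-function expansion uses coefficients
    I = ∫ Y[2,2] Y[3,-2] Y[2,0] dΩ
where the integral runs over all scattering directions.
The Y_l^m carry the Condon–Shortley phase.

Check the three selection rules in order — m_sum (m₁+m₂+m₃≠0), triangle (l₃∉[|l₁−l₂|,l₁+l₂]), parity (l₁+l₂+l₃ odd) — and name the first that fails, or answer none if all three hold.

parity

m₁+m₂+m₃ = 2 − 2 + 0 = 0  ✓
triangle: |2−3|=1 ≤ l₃=2 ≤ 2+3=5  ✓
parity: l₁+l₂+l₃ = 7 is odd  ✗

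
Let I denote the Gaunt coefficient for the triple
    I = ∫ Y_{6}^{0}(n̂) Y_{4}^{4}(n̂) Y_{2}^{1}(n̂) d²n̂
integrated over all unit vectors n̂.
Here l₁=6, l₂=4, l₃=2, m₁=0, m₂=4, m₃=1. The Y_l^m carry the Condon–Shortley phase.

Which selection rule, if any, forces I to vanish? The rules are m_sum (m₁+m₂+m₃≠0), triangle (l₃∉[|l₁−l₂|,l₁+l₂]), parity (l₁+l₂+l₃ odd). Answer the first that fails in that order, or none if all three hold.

azimuthal sum: 0 + 4 + 1 = 5  ✗
2 ≤ 2 ≤ 10 (triangle on l)
L = 6 + 4 + 2 = 12 (even)

m_sum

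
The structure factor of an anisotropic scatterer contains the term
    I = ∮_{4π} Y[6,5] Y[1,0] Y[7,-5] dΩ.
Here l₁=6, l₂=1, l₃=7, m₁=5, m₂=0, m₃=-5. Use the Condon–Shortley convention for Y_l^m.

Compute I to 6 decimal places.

Rules hold: Σm=0, L=14 even, 5≤7≤7.
N = 13·3·15 = 585
Δ = 0!·12!·2!/15! = 1/1365
Racah Σ t=0..0: t=0:+1/518400 = 1/518400
⇒ 3j(6 1 7; 0 0 0)² = 7/195, sgn -1
Racah Σ t=0..0: t=0:+1/39916800 = 1/39916800
⇒ 3j(6 1 7; 5 0 -5)² = 8/455, sgn +1
4πI² = N·(3j₀)²·(3jₘ)² = 24/65
I = -1·√(0.369231/4π) = -0.17141310

-0.171413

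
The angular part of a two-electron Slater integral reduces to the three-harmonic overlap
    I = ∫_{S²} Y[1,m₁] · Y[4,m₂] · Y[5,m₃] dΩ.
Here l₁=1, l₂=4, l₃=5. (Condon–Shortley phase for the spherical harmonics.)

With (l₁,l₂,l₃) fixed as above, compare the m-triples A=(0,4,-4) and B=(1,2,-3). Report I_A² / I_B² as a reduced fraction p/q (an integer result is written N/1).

9/28

Same 1,4,5: normalisation and zero-m 3j drop out of the ratio.
A: Δ: 0! 2! 8! / 11! → 1/495; sum: t=0:+1/40320 = 1/40320; 3j²(1 4 5; 0 4 -4) = Δ·Π!·Σ² = 1/55  (sign -1)
B: Δ: 0! 2! 8! / 11! → 1/495; sum: t=0:+1/2880 = 1/2880; 3j²(1 4 5; 1 2 -3) = Δ·Π!·Σ² = 28/495  (sign +1)
I_A²/I_B² = (1/55)/(28/495) = 9/28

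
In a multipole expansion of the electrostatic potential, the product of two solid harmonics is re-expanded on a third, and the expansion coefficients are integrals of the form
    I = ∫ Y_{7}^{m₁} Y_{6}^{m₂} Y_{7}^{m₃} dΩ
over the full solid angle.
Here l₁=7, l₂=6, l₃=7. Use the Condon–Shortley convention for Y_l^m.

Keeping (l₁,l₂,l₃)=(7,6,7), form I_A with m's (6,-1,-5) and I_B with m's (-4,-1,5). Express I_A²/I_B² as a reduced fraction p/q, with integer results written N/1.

Shared (l₁,l₂,l₃)=(7,6,7): N and (l;000)² cancel in I_A²/I_B².
A: Δ = 6!·8!·6!/21! = 1/2444321880; Racah Σ t=0..1: t=0:+1/435456000 t=1:−1/232243200 = -1/497664000; ⇒ 3j(7 6 7; 6 -1 -5)² = 77/12920, sgn -1
B: Δ = 6!·8!·6!/21! = 1/2444321880; Racah Σ t=3..5: t=3:−1/69672960 t=4:+1/29030400 t=5:−1/124416000 = 1/82944000; ⇒ 3j(7 6 7; -4 -1 5)² = 693/83980, sgn +1
I_A²/I_B² = (77/12920)/(693/83980) = 13/18

13/18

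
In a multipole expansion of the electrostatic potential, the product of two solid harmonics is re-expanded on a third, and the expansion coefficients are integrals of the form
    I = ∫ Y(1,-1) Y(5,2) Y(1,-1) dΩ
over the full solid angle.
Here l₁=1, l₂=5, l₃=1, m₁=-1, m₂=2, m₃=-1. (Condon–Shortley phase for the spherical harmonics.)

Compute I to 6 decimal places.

triangle: need 4≤l₃≤6, have 1; I=0

0.000000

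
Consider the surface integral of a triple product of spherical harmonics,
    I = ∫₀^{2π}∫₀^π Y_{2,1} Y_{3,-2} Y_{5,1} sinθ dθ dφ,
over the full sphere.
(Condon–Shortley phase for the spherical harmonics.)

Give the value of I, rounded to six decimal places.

-0.117387

Rules hold: Σm=0, L=10 even, 1≤5≤5.
N = 5·7·11 = 385
Δ = 0!·4!·6!/11! = 1/2310
Racah Σ t=0..0: t=0:+1/144 = 1/144
⇒ 3j(2 3 5; 0 0 0)² = 10/231, sgn -1
Racah Σ t=0..0: t=0:+1/720 = 1/720
⇒ 3j(2 3 5; 1 -2 1)² = 4/385, sgn +1
4πI² = N·(3j₀)²·(3jₘ)² = 40/231
I = -1·√(0.17316/4π) = -0.11738675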